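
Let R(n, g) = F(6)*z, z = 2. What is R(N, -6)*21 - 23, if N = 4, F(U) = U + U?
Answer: 481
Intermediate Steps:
F(U) = 2*U
R(n, g) = 24 (R(n, g) = (2*6)*2 = 12*2 = 24)
R(N, -6)*21 - 23 = 24*21 - 23 = 504 - 23 = 481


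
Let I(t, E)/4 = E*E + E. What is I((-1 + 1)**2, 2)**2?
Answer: 576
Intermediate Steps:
I(t, E) = 4*E + 4*E**2 (I(t, E) = 4*(E*E + E) = 4*(E**2 + E) = 4*(E + E**2) = 4*E + 4*E**2)
I((-1 + 1)**2, 2)**2 = (4*2*(1 + 2))**2 = (4*2*3)**2 = 24**2 = 576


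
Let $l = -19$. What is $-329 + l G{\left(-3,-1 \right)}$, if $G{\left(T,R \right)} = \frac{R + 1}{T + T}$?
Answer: $-329$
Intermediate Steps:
$G{\left(T,R \right)} = \frac{1 + R}{2 T}$
$-329 + l G{\left(-3,-1 \right)} = -329 - 19 \frac{1 - 1}{2 \left(-3\right)} = -329 - 19 \cdot \frac{1}{2} \left(- \frac{1}{3}\right) 0 = -329 - 0 = -329 + 0 = -329$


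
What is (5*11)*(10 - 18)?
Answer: -440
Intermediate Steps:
(5*11)*(10 - 18) = 55*(-8) = -440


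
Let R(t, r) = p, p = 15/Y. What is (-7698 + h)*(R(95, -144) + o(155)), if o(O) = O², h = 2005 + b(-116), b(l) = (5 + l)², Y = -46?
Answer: 3662417390/23 ≈ 1.5924e+8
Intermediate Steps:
p = -15/46 (p = 15/(-46) = 15*(-1/46) = -15/46 ≈ -0.32609)
R(t, r) = -15/46
h = 14326 (h = 2005 + (5 - 116)² = 2005 + (-111)² = 2005 + 12321 = 14326)
(-7698 + h)*(R(95, -144) + o(155)) = (-7698 + 14326)*(-15/46 + 155²) = 6628*(-15/46 + 24025) = 6628*(1105135/46) = 3662417390/23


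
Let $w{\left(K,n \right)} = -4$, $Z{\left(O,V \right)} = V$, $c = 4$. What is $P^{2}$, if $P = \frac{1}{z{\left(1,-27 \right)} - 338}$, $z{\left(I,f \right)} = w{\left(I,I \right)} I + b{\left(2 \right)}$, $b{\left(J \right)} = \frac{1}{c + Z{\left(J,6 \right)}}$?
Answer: $\frac{100}{11689561} \approx 8.5546 \cdot 10^{-6}$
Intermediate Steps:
$b{\left(J \right)} = \frac{1}{10}$ ($b{\left(J \right)} = \frac{1}{4 + 6} = \frac{1}{10}$)
$z{\left(I,f \right)} = \frac{1}{10} - 4 I$ ($z{\left(I,f \right)} = - 4 I + \frac{1}{10} = \frac{1}{10} - 4 I$)
$P = - \frac{10}{3419}$ ($P = \frac{1}{\left(\frac{1}{10} - 4\right) - 338} = \frac{1}{- \frac{39}{10} - 338} = \frac{1}{- \frac{3419}{10}} = - \frac{10}{3419} \approx -0.0029248$)
$P^{2} = \left(- \frac{10}{3419}\right)^{2} = \frac{100}{11689561}$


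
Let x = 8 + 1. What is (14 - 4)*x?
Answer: 90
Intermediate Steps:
x = 9
(14 - 4)*x = (14 - 4)*9 = 10*9 = 90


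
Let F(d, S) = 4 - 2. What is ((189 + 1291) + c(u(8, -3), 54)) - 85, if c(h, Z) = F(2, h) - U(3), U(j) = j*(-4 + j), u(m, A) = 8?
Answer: 1400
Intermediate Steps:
F(d, S) = 2
c(h, Z) = 5 (c(h, Z) = 2 - 3*(-4 + 3) = 2 - 3*(-1) = 2 - 1*(-3) = 2 + 3 = 5)
((189 + 1291) + c(u(8, -3), 54)) - 85 = ((189 + 1291) + 5) - 85 = (1480 + 5) - 85 = 1485 - 85 = 1400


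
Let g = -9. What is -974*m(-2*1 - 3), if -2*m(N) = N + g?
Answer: -6818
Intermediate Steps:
m(N) = 9/2 - N/2 (m(N) = -(N - 9)/2 = -(-9 + N)/2 = 9/2 - N/2)
-974*m(-2*1 - 3) = -974*(9/2 - (-2*1 - 3)/2) = -974*(9/2 - (-2 - 3)/2) = -974*(9/2 - 1/2*(-5)) = -974*(9/2 + 5/2) = -974*7 = -6818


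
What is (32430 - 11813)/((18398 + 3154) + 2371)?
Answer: 20617/23923 ≈ 0.86181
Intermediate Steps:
(32430 - 11813)/((18398 + 3154) + 2371) = 20617/(21552 + 2371) = 20617/23923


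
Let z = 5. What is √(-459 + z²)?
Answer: I*√434 ≈ 20.833*I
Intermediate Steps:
√(-459 + z²) = √(-459 + 5²) = √(-459 + 25) = √(-434) = I*√434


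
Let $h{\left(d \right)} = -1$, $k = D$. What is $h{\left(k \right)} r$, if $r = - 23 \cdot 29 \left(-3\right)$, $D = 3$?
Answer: $-2001$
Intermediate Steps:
$k = 3$
$r = 2001$ ($r = \left(-23\right) \left(-87\right) = 2001$)
$h{\left(k \right)} r = \left(-1\right) 2001 = -2001$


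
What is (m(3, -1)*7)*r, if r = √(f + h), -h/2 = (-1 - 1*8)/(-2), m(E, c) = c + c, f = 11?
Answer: -14*√2 ≈ -19.799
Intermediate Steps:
m(E, c) = 2*c
h = -9 (h = -2*(-1 - 1*8)/(-2) = -2*(-1 - 8)*(-1)/2 = -(-18)*(-1)/2 = -2*9/2 = -9)
r = √2 (r = √(11 - 9) = √2 ≈ 1.4142)
(m(3, -1)*7)*r = ((2*(-1))*7)*√2 = (-2*7)*√2 = -14*√2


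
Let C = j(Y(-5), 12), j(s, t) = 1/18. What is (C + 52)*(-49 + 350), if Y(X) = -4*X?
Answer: 282037/18 ≈ 15669.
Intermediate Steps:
j(s, t) = 1/18
C = 1/18 ≈ 0.055556
(C + 52)*(-49 + 350) = (1/18 + 52)*(-49 + 350) = (937/18)*301 = 282037/18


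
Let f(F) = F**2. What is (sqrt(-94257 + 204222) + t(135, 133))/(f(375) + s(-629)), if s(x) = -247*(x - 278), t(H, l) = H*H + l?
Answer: 9179/182327 + sqrt(109965)/364654 ≈ 0.051253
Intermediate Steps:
t(H, l) = l + H**2 (t(H, l) = H**2 + l = l + H**2)
s(x) = 68666 - 247*x (s(x) = -247*(-278 + x) = 68666 - 247*x)
(sqrt(-94257 + 204222) + t(135, 133))/(f(375) + s(-629)) = (sqrt(-94257 + 204222) + (133 + 135**2))/(375**2 + (68666 - 247*(-629))) = (sqrt(109965) + (133 + 18225))/(140625 + (68666 + 155363)) = (sqrt(109965) + 18358)/(140625 + 224029) = (18358 + sqrt(109965))/364654 = (18358 + sqrt(109965))*(1/364654) = 9179/182327 + sqrt(109965)/364654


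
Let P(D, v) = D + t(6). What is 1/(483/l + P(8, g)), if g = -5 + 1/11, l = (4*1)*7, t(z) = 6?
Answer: 4/125 ≈ 0.032000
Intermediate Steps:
l = 28 (l = 4*7 = 28)
g = -54/11 (g = -5 + 1/11 = -54/11 ≈ -4.9091)
P(D, v) = 6 + D (P(D, v) = D + 6 = 6 + D)
1/(483/l + P(8, g)) = 1/(483/28 + (6 + 8)) = 1/(483*(1/28) + 14) = 1/(69/4 + 14) = 1/(125/4) = 4/125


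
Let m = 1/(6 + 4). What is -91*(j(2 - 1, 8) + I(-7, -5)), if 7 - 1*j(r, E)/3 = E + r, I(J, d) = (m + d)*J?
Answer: -25753/10 ≈ -2575.3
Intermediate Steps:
m = 1/10 ≈ 0.10000
I(J, d) = J*(1/10 + d) (I(J, d) = (1/10 + d)*J = J*(1/10 + d))
j(r, E) = 21 - 3*E - 3*r (j(r, E) = 21 - 3*(E + r) = 21 + (-3*E - 3*r) = 21 - 3*E - 3*r)
-91*(j(2 - 1, 8) + I(-7, -5)) = -91*((21 - 3*8 - 3*(2 - 1)) - 7*(1/10 - 5)) = -91*((21 - 24 - 3*1) - 7*(-49/10)) = -91*((21 - 24 - 3) + 343/10) = -91*(-6 + 343/10) = -91*283/10 = -25753/10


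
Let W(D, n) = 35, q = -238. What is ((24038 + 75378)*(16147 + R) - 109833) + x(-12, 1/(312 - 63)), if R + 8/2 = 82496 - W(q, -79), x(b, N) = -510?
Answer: 9802704921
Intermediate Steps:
R = 82457 (R = -4 + (82496 - 1*35) = -4 + (82496 - 35) = -4 + 82461 = 82457)
((24038 + 75378)*(16147 + R) - 109833) + x(-12, 1/(312 - 63)) = ((24038 + 75378)*(16147 + 82457) - 109833) - 510 = (99416*98604 - 109833) - 510 = (9802815264 - 109833) - 510 = 9802705431 - 510 = 9802704921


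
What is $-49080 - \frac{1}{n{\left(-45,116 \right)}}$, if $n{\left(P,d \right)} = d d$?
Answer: $- \frac{660420481}{13456} \approx -49080.0$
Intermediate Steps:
$n{\left(P,d \right)} = d^{2}$
$-49080 - \frac{1}{n{\left(-45,116 \right)}} = -49080 - \frac{1}{116^{2}} = -49080 - \frac{1}{13456} = - \frac{660420481}{13456}$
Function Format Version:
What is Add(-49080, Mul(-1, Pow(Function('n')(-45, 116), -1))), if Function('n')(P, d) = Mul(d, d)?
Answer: Rational(-660420481, 13456) ≈ -49080.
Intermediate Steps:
Function('n')(P, d) = Pow(d, 2)
Add(-49080, Mul(-1, Pow(Function('n')(-45, 116), -1))) = Add(-49080, Mul(-1, Pow(Pow(116, 2), -1))) = Add(-49080, Mul(-1, Pow(13456, -1))) = Add(-49080, Mul(-1, Rational(1, 13456))) = Add(-49080, Rational(-1, 13456)) = Rational(-660420481, 13456)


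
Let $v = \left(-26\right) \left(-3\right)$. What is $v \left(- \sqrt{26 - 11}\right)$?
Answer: $- 78 \sqrt{15} \approx -302.09$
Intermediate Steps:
$v = 78$
$v \left(- \sqrt{26 - 11}\right) = 78 \left(- \sqrt{26 - 11}\right) = 78 \left(- \sqrt{15}\right) = - 78 \sqrt{15}$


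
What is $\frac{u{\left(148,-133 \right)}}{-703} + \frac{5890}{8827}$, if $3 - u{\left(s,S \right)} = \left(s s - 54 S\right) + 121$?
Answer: $\frac{261924378}{6205381} \approx 42.209$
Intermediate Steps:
$u{\left(s,S \right)} = -118 - s^{2} + 54 S$ ($u{\left(s,S \right)} = 3 - \left(\left(s s - 54 S\right) + 121\right) = 3 - \left(\left(s^{2} - 54 S\right) + 121\right) = 3 - \left(121 + s^{2} - 54 S\right) = -118 - s^{2} + 54 S$)
$\frac{u{\left(148,-133 \right)}}{-703} + \frac{5890}{8827} = \frac{-118 - 148^{2} + 54 \left(-133\right)}{-703} + \frac{5890}{8827} = \left(-118 - 21904 - 7182\right) \left(- \frac{1}{703}\right) + 5890 \cdot \frac{1}{8827} = \left(-118 - 21904 - 7182\right) \left(- \frac{1}{703}\right) + \frac{5890}{8827} = \left(-29204\right) \left(- \frac{1}{703}\right) + \frac{5890}{8827} = \frac{29204}{703} + \frac{5890}{8827} = \frac{261924378}{6205381}$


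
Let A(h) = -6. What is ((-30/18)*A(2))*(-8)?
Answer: -80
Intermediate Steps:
((-30/18)*A(2))*(-8) = (-30/18*(-6))*(-8) = (-30*1/18*(-6))*(-8) = -5/3*(-6)*(-8) = 10*(-8) = -80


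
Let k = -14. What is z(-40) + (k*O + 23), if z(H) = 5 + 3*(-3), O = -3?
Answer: 61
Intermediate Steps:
z(H) = -4 (z(H) = 5 - 9 = -4)
z(-40) + (k*O + 23) = -4 + (-14*(-3) + 23) = -4 + (42 + 23) = -4 + 65 = 61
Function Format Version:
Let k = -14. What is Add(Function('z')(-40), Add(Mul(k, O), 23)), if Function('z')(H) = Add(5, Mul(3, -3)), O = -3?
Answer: 61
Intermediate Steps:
Function('z')(H) = -4 (Function('z')(H) = Add(5, -9) = -4)
Add(Function('z')(-40), Add(Mul(k, O), 23)) = Add(-4, Add(Mul(-14, -3), 23)) = Add(-4, Add(42, 23)) = Add(-4, 65) = 61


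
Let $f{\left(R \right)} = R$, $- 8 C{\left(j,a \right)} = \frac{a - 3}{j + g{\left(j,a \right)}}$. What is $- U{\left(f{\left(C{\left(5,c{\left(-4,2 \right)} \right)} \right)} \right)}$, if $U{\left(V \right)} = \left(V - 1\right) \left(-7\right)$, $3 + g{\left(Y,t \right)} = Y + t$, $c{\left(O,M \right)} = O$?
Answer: $- \frac{119}{24} \approx -4.9583$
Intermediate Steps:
$g{\left(Y,t \right)} = -3 + Y + t$ ($g{\left(Y,t \right)} = -3 + \left(Y + t\right) = -3 + Y + t$)
$C{\left(j,a \right)} = - \frac{-3 + a}{8 \left(-3 + a + 2 j\right)}$ ($C{\left(j,a \right)} = - \frac{\left(a - 3\right) \frac{1}{j + \left(-3 + j + a\right)}}{8} = - \frac{\left(-3 + a\right) \frac{1}{j + \left(-3 + a + j\right)}}{8} = - \frac{\left(-3 + a\right) \frac{1}{-3 + a + 2 j}}{8} = - \frac{\frac{1}{-3 + a + 2 j} \left(-3 + a\right)}{8} = - \frac{-3 + a}{8 \left(-3 + a + 2 j\right)}$)
$U{\left(V \right)} = 7 - 7 V$ ($U{\left(V \right)} = \left(-1 + V\right) \left(-7\right) = 7 - 7 V$)
$- U{\left(f{\left(C{\left(5,c{\left(-4,2 \right)} \right)} \right)} \right)} = - (7 - 7 \frac{3 - -4}{8 \left(-3 - 4 + 2 \cdot 5\right)}) = - (7 - 7 \frac{3 + 4}{8 \left(-3 - 4 + 10\right)}) = - (7 - 7 \cdot \frac{1}{8} \cdot \frac{1}{3} \cdot 7) = - (7 - \frac{49}{24}) = \left(-1\right) \frac{119}{24} = - \frac{119}{24}$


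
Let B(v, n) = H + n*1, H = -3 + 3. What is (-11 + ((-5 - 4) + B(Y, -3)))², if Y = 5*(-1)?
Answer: 529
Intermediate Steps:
H = 0
Y = -5
B(v, n) = n (B(v, n) = 0 + n*1 = 0 + n = n)
(-11 + ((-5 - 4) + B(Y, -3)))² = (-11 + ((-5 - 4) - 3))² = (-11 + (-9 - 3))² = (-11 - 12)² = (-23)² = 529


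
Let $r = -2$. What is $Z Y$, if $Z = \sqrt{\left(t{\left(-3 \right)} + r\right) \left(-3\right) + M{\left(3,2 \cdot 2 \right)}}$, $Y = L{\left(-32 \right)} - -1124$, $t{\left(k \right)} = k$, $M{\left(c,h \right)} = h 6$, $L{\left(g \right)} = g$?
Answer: $1092 \sqrt{39} \approx 6819.5$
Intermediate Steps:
$M{\left(c,h \right)} = 6 h$
$Y = 1092$ ($Y = -32 - -1124 = -32 + 1124 = 1092$)
$Z = \sqrt{39}$ ($Z = \sqrt{\left(-3 - 2\right) \left(-3\right) + 6 \cdot 2 \cdot 2} = \sqrt{\left(-5\right) \left(-3\right) + 6 \cdot 4} = \sqrt{15 + 24} = \sqrt{39} \approx 6.245$)
$Z Y = \sqrt{39} \cdot 1092 = 1092 \sqrt{39}$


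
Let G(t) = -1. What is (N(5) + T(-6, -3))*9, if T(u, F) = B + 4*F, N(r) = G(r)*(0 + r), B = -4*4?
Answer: -297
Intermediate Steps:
B = -16
N(r) = -r (N(r) = -(0 + r) = -r)
T(u, F) = -16 + 4*F
(N(5) + T(-6, -3))*9 = (-1*5 + (-16 + 4*(-3)))*9 = (-5 + (-16 - 12))*9 = (-5 - 28)*9 = -33*9 = -297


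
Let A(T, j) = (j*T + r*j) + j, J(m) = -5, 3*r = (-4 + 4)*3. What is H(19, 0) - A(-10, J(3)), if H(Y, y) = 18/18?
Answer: -44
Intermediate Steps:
r = 0 (r = ((-4 + 4)*3)/3 = (0*3)/3 = (⅓)*0 = 0)
H(Y, y) = 1 (H(Y, y) = 18*(1/18) = 1)
A(T, j) = j + T*j (A(T, j) = (j*T + 0*j) + j = (T*j + 0) + j = T*j + j = j + T*j)
H(19, 0) - A(-10, J(3)) = 1 - (-5)*(1 - 10) = 1 - (-5)*(-9) = 1 - 1*45 = 1 - 45 = -44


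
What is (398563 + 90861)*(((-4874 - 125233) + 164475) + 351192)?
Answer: 188702317440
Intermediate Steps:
(398563 + 90861)*(((-4874 - 125233) + 164475) + 351192) = 489424*((-130107 + 164475) + 351192) = 489424*(34368 + 351192) = 489424*385560 = 188702317440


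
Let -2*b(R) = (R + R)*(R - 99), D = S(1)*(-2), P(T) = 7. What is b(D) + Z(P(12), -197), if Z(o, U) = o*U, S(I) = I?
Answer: -1581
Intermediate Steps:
Z(o, U) = U*o
D = -2 (D = 1*(-2) = -2)
b(R) = -R*(-99 + R) (b(R) = -(R + R)*(R - 99)/2 = -2*R*(-99 + R)/2 = -R*(-99 + R))
b(D) + Z(P(12), -197) = -2*(99 - 1*(-2)) - 197*7 = -2*(99 + 2) - 1379 = -2*101 - 1379 = -202 - 1379 = -1581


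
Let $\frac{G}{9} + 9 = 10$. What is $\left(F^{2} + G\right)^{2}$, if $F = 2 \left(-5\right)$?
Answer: $11881$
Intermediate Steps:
$F = -10$
$G = 9$ ($G = -81 + 9 \cdot 10 = -81 + 90 = 9$)
$\left(F^{2} + G\right)^{2} = \left(\left(-10\right)^{2} + 9\right)^{2} = \left(100 + 9\right)^{2} = 109^{2} = 11881$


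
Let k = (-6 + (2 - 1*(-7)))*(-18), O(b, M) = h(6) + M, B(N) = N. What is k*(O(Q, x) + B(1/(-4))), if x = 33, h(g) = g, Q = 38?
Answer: -4185/2 ≈ -2092.5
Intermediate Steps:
O(b, M) = 6 + M
k = -54 (k = (-6 + (2 + 7))*(-18) = (-6 + 9)*(-18) = 3*(-18) = -54)
k*(O(Q, x) + B(1/(-4))) = -54*((6 + 33) + 1/(-4)) = -54*(39 - 1/4) = -54*155/4 = -4185/2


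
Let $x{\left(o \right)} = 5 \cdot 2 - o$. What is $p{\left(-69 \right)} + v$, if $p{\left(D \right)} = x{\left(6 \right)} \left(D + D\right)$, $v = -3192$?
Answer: $-3744$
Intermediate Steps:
$x{\left(o \right)} = 10 - o$
$p{\left(D \right)} = 8 D$ ($p{\left(D \right)} = \left(10 - 6\right) \left(D + D\right) = \left(10 - 6\right) 2 D = 4 \cdot 2 D = 8 D$)
$p{\left(-69 \right)} + v = 8 \left(-69\right) - 3192 = -552 - 3192 = -3744$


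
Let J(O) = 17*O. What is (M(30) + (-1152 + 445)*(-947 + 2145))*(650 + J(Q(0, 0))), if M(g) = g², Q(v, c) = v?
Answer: -549955900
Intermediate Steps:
(M(30) + (-1152 + 445)*(-947 + 2145))*(650 + J(Q(0, 0))) = (30² + (-1152 + 445)*(-947 + 2145))*(650 + 17*0) = (900 - 707*1198)*(650 + 0) = (900 - 846986)*650 = -846086*650 = -549955900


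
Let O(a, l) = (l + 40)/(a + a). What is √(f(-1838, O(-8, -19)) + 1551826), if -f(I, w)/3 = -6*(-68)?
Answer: √1550602 ≈ 1245.2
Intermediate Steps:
O(a, l) = (40 + l)/(2*a) (O(a, l) = (40 + l)/((2*a)) = (40 + l)*(1/(2*a)) = (40 + l)/(2*a))
f(I, w) = -1224 (f(I, w) = -(-18)*(-68) = -3*408 = -1224)
√(f(-1838, O(-8, -19)) + 1551826) = √(-1224 + 1551826) = √1550602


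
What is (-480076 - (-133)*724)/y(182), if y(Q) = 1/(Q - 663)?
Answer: 184600104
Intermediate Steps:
y(Q) = 1/(-663 + Q)
(-480076 - (-133)*724)/y(182) = (-480076 - (-133)*724)/(1/(-663 + 182)) = (-480076 - 1*(-96292))/(1/(-481)) = (-480076 + 96292)/(-1/481) = -383784*(-481) = 184600104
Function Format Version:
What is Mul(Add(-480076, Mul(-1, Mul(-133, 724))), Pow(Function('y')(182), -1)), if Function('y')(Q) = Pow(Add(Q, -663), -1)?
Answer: 184600104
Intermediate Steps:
Function('y')(Q) = Pow(Add(-663, Q), -1)
Mul(Add(-480076, Mul(-1, Mul(-133, 724))), Pow(Function('y')(182), -1)) = Mul(Add(-480076, Mul(-1, Mul(-133, 724))), Pow(Pow(Add(-663, 182), -1), -1)) = Mul(Add(-480076, Mul(-1, -96292)), Pow(Pow(-481, -1), -1)) = Mul(Add(-480076, 96292), Pow(Rational(-1, 481), -1)) = Mul(-383784, -481) = 184600104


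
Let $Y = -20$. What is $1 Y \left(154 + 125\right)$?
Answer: $-5580$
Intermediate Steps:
$1 Y \left(154 + 125\right) = 1 \left(-20\right) \left(154 + 125\right) = \left(-20\right) 279 = -5580$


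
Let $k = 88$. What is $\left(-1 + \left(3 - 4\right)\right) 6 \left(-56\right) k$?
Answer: $59136$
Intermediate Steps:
$\left(-1 + \left(3 - 4\right)\right) 6 \left(-56\right) k = \left(-1 + \left(3 - 4\right)\right) 6 \left(-56\right) 88 = \left(-1 - 1\right) 6 \left(-56\right) 88 = \left(-2\right) 6 \left(-56\right) 88 = \left(-12\right) \left(-56\right) 88 = 672 \cdot 88 = 59136$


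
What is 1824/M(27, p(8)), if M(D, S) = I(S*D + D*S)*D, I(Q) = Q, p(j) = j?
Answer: 38/243 ≈ 0.15638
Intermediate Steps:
M(D, S) = 2*S*D**2 (M(D, S) = (S*D + D*S)*D = (D*S + D*S)*D = (2*D*S)*D = 2*S*D**2)
1824/M(27, p(8)) = 1824/((2*8*27**2)) = 1824/((2*8*729)) = 1824/11664 = 1824*(1/11664) = 38/243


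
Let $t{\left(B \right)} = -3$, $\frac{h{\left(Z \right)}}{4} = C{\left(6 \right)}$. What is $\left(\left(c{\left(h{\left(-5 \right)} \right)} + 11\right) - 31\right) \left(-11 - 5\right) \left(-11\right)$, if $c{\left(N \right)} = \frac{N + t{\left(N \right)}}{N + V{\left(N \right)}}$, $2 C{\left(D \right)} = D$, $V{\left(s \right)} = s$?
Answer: $-3454$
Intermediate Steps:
$C{\left(D \right)} = \frac{D}{2}$
$h{\left(Z \right)} = 12$ ($h{\left(Z \right)} = 4 \cdot \frac{1}{2} \cdot 6 = 4 \cdot 3 = 12$)
$c{\left(N \right)} = \frac{-3 + N}{2 N}$ ($c{\left(N \right)} = \frac{N - 3}{N + N} = \frac{-3 + N}{2 N}$)
$\left(\left(c{\left(h{\left(-5 \right)} \right)} + 11\right) - 31\right) \left(-11 - 5\right) \left(-11\right) = \left(\left(\frac{-3 + 12}{2 \cdot 12} + 11\right) - 31\right) \left(-11 - 5\right) \left(-11\right) = \left(\left(\frac{1}{2} \cdot \frac{1}{12} \cdot 9 + 11\right) - 31\right) \left(\left(-16\right) \left(-11\right)\right) = \left(\left(\frac{3}{8} + 11\right) - 31\right) 176 = \left(\frac{91}{8} - 31\right) 176 = \left(- \frac{157}{8}\right) 176 = -3454$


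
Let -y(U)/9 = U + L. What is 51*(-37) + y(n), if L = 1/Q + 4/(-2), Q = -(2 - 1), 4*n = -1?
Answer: -7431/4 ≈ -1857.8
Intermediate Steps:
n = -¼ (n = (¼)*(-1) = -¼ ≈ -0.25000)
Q = -1 (Q = -1*1 = -1)
L = -3 (L = 1/(-1) + 4/(-2) = 1*(-1) + 4*(-½) = -1 - 2 = -3)
y(U) = 27 - 9*U (y(U) = -9*(U - 3) = -9*(-3 + U) = 27 - 9*U)
51*(-37) + y(n) = 51*(-37) + (27 - 9*(-¼)) = -1887 + (27 + 9/4) = -1887 + 117/4 = -7431/4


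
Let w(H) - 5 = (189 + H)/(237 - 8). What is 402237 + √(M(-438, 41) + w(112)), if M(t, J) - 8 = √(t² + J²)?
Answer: 402237 + √(750662 + 262205*√7741)/229 ≈ 4.0226e+5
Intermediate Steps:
w(H) = 1334/229 + H/229 (w(H) = 5 + (189 + H)/(237 - 8) = 5 + (189 + H)/229 = 5 + (189 + H)*(1/229) = 5 + (189/229 + H/229) = 1334/229 + H/229)
M(t, J) = 8 + √(J² + t²) (M(t, J) = 8 + √(t² + J²) = 8 + √(J² + t²))
402237 + √(M(-438, 41) + w(112)) = 402237 + √((8 + √(41² + (-438)²)) + (1334/229 + (1/229)*112)) = 402237 + √((8 + √(1681 + 191844)) + (1334/229 + 112/229)) = 402237 + √((8 + √193525) + 1446/229) = 402237 + √((8 + 5*√7741) + 1446/229) = 402237 + √(3278/229 + 5*√7741)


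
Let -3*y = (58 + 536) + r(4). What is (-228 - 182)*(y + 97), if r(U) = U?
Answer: 125870/3 ≈ 41957.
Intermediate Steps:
y = -598/3 (y = -((58 + 536) + 4)/3 = -(594 + 4)/3 = -⅓*598 = -598/3 ≈ -199.33)
(-228 - 182)*(y + 97) = (-228 - 182)*(-598/3 + 97) = -410*(-307/3) = 125870/3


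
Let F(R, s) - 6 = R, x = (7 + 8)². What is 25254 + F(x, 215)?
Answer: 25485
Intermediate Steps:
x = 225 (x = 15² = 225)
F(R, s) = 6 + R
25254 + F(x, 215) = 25254 + (6 + 225) = 25254 + 231 = 25485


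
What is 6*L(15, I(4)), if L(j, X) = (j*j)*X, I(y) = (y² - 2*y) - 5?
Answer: 4050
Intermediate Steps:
I(y) = -5 + y² - 2*y
L(j, X) = X*j² (L(j, X) = j²*X = X*j²)
6*L(15, I(4)) = 6*((-5 + 4² - 2*4)*15²) = 6*((-5 + 16 - 8)*225) = 6*(3*225) = 6*675 = 4050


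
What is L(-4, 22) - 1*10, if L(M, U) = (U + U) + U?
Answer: 56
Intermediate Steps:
L(M, U) = 3*U (L(M, U) = 2*U + U = 3*U)
L(-4, 22) - 1*10 = 3*22 - 1*10 = 66 - 10 = 56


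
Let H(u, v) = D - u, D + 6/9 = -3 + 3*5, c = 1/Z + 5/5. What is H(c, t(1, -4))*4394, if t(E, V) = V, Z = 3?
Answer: 43940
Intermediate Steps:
c = 4/3 (c = 1/3 + 5/5 = 1*(1/3) + 5*(1/5) = 1/3 + 1 = 4/3 ≈ 1.3333)
D = 34/3 (D = -2/3 + (-3 + 3*5) = -2/3 + (-3 + 15) = -2/3 + 12 = 34/3 ≈ 11.333)
H(u, v) = 34/3 - u
H(c, t(1, -4))*4394 = (34/3 - 1*4/3)*4394 = (34/3 - 4/3)*4394 = 10*4394 = 43940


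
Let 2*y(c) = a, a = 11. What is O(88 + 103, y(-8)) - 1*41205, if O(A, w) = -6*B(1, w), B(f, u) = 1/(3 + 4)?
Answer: -288441/7 ≈ -41206.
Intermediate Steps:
B(f, u) = ⅐ (B(f, u) = 1/7 = ⅐)
y(c) = 11/2 (y(c) = (½)*11 = 11/2)
O(A, w) = -6/7 (O(A, w) = -6*⅐ = -6/7)
O(88 + 103, y(-8)) - 1*41205 = -6/7 - 1*41205 = -6/7 - 41205 = -288441/7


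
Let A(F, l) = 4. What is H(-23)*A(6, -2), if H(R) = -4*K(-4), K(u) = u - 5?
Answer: 144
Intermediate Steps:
K(u) = -5 + u
H(R) = 36 (H(R) = -4*(-5 - 4) = -4*(-9) = 36)
H(-23)*A(6, -2) = 36*4 = 144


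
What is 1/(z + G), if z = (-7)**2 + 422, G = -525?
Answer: -1/54 ≈ -0.018519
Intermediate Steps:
z = 471 (z = 49 + 422 = 471)
1/(z + G) = 1/(471 - 525) = 1/(-54) = -1/54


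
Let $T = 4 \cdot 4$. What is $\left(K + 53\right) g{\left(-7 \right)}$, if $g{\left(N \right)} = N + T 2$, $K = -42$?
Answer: $275$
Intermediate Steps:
$T = 16$
$g{\left(N \right)} = 32 + N$ ($g{\left(N \right)} = N + 16 \cdot 2 = N + 32 = 32 + N$)
$\left(K + 53\right) g{\left(-7 \right)} = \left(-42 + 53\right) \left(32 - 7\right) = 11 \cdot 25 = 275$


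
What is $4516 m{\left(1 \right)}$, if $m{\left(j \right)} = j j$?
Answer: $4516$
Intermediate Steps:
$m{\left(j \right)} = j^{2}$
$4516 m{\left(1 \right)} = 4516 \cdot 1^{2} = 4516 \cdot 1 = 4516$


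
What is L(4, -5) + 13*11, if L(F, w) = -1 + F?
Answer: 146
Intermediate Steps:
L(4, -5) + 13*11 = (-1 + 4) + 13*11 = 3 + 143 = 146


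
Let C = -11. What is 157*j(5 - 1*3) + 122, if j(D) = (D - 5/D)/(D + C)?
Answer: 2353/18 ≈ 130.72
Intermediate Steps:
j(D) = (D - 5/D)/(-11 + D) (j(D) = (D - 5/D)/(D - 11) = (D - 5/D)/(-11 + D))
157*j(5 - 1*3) + 122 = 157*((-5 + (5 - 1*3)²)/((5 - 1*3)*(-11 + (5 - 1*3)))) + 122 = 157*((-5 + (5 - 3)²)/((5 - 3)*(-11 + (5 - 3)))) + 122 = 157*((-5 + 2²)/(2*(-11 + 2))) + 122 = 157*((½)*(-5 + 4)/(-9)) + 122 = 157*((½)*(-⅑)*(-1)) + 122 = 157*(1/18) + 122 = 157/18 + 122 = 2353/18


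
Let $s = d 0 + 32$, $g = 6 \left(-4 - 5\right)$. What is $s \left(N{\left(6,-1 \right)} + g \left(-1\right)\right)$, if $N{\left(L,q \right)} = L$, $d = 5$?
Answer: $1920$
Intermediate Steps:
$g = -54$ ($g = 6 \left(-9\right) = -54$)
$s = 32$ ($s = 5 \cdot 0 + 32 = 0 + 32 = 32$)
$s \left(N{\left(6,-1 \right)} + g \left(-1\right)\right) = 32 \left(6 - -54\right) = 32 \left(6 + 54\right) = 32 \cdot 60 = 1920$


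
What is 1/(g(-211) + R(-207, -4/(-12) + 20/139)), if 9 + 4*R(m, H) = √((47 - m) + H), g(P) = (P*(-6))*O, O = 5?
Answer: 959517/6071581285 - √365709/6071581285 ≈ 0.00015793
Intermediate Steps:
g(P) = -30*P (g(P) = (P*(-6))*5 = -6*P*5 = -30*P)
R(m, H) = -9/4 + √(47 + H - m)/4 (R(m, H) = -9/4 + √((47 - m) + H)/4 = -9/4 + √(47 + H - m)/4)
1/(g(-211) + R(-207, -4/(-12) + 20/139)) = 1/(-30*(-211) + (-9/4 + √(47 + (-4/(-12) + 20/139) - 1*(-207))/4)) = 1/(6330 + (-9/4 + √(47 + (-4*(-1/12) + 20*(1/139)) + 207)/4)) = 1/(6330 + (-9/4 + √(47 + (⅓ + 20/139) + 207)/4)) = 1/(6330 + (-9/4 + √(47 + 199/417 + 207)/4)) = 1/(6330 + (-9/4 + √(106117/417)/4)) = 1/(6330 + (-9/4 + (11*√365709/417)/4)) = 1/(6330 + (-9/4 + 11*√365709/1668)) = 1/(25311/4 + 11*√365709/1668)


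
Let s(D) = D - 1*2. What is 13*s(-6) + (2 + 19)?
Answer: -83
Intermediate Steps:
s(D) = -2 + D (s(D) = D - 2 = -2 + D)
13*s(-6) + (2 + 19) = 13*(-2 - 6) + (2 + 19) = 13*(-8) + 21 = -104 + 21 = -83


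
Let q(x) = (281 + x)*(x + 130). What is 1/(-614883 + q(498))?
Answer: -1/125671 ≈ -7.9573e-6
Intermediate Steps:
q(x) = (130 + x)*(281 + x) (q(x) = (281 + x)*(130 + x) = (130 + x)*(281 + x))
1/(-614883 + q(498)) = 1/(-614883 + (36530 + 498² + 411*498)) = 1/(-614883 + (36530 + 248004 + 204678)) = 1/(-614883 + 489212) = 1/(-125671) = -1/125671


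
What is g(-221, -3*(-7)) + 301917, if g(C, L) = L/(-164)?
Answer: 49514367/164 ≈ 3.0192e+5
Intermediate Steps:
g(C, L) = -L/164 (g(C, L) = L*(-1/164) = -L/164)
g(-221, -3*(-7)) + 301917 = -(-3)*(-7)/164 + 301917 = -1/164*21 + 301917 = -21/164 + 301917 = 49514367/164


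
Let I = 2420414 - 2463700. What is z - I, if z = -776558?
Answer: -733272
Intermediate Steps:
I = -43286
z - I = -776558 - 1*(-43286) = -776558 + 43286 = -733272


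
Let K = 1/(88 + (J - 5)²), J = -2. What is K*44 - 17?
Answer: -2285/137 ≈ -16.679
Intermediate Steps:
K = 1/137 (K = 1/(88 + (-2 - 5)²) = 1/(88 + (-7)²) = 1/(88 + 49) = 1/137 ≈ 0.0072993)
K*44 - 17 = (1/137)*44 - 17 = 44/137 - 17 = -2285/137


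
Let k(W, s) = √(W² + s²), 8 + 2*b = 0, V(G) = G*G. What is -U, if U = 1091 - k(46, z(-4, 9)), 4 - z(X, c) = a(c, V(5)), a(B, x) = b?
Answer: -1091 + 2*√545 ≈ -1044.3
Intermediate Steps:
V(G) = G²
b = -4 (b = -4 + (½)*0 = -4 + 0 = -4)
a(B, x) = -4
z(X, c) = 8 (z(X, c) = 4 - 1*(-4) = 4 + 4 = 8)
U = 1091 - 2*√545 (U = 1091 - √(46² + 8²) = 1091 - √(2116 + 64) = 1091 - √2180 = 1091 - 2*√545 ≈ 1044.3)
-U = -(1091 - 2*√545) = -1091 + 2*√545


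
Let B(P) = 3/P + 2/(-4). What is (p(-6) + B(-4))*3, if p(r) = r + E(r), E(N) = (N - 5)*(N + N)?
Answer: 1497/4 ≈ 374.25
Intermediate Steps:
E(N) = 2*N*(-5 + N) (E(N) = (-5 + N)*(2*N) = 2*N*(-5 + N))
p(r) = r + 2*r*(-5 + r)
B(P) = -½ + 3/P (B(P) = 3/P + 2*(-¼) = 3/P - ½ = -½ + 3/P)
(p(-6) + B(-4))*3 = (-6*(-9 + 2*(-6)) + (½)*(6 - 1*(-4))/(-4))*3 = (-6*(-9 - 12) + (½)*(-¼)*(6 + 4))*3 = (-6*(-21) + (½)*(-¼)*10)*3 = (126 - 5/4)*3 = (499/4)*3 = 1497/4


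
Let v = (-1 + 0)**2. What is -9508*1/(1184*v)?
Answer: -2377/296 ≈ -8.0304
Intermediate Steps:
v = 1 (v = (-1)**2 = 1)
-9508*1/(1184*v) = -9508/((1*37)*32) = -9508/(37*32) = -9508/1184 = -9508*1/1184 = -2377/296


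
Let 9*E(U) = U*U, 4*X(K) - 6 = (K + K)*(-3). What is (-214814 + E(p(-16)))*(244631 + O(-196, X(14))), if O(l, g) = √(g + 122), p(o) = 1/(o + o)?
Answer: -484302307806313/9216 - 1979725823*√410/18432 ≈ -5.2552e+10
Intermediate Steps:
X(K) = 3/2 - 3*K/2 (X(K) = 3/2 + ((K + K)*(-3))/4 = 3/2 + ((2*K)*(-3))/4 = 3/2 + (-6*K)/4 = 3/2 - 3*K/2)
p(o) = 1/(2*o)
O(l, g) = √(122 + g)
E(U) = U²/9 (E(U) = (U*U)/9 = U²/9)
(-214814 + E(p(-16)))*(244631 + O(-196, X(14))) = (-214814 + ((½)/(-16))²/9)*(244631 + √(122 + (3/2 - 3/2*14))) = (-214814 + ((½)*(-1/16))²/9)*(244631 + √(122 + (3/2 - 21))) = (-214814 + (-1/32)²/9)*(244631 + √(122 - 39/2)) = (-214814 + (⅑)*(1/1024))*(244631 + √(205/2)) = (-214814 + 1/9216)*(244631 + √410/2) = -1979725823*(244631 + √410/2)/9216 = -484302307806313/9216 - 1979725823*√410/18432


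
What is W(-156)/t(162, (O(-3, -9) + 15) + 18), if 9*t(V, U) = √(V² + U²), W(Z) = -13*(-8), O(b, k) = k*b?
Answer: 156*√829/829 ≈ 5.4181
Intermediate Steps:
O(b, k) = b*k
W(Z) = 104
t(V, U) = √(U² + V²)/9 (t(V, U) = √(V² + U²)/9 = √(U² + V²)/9)
W(-156)/t(162, (O(-3, -9) + 15) + 18) = 104/((√(((-3*(-9) + 15) + 18)² + 162²)/9)) = 104/((√(((27 + 15) + 18)² + 26244)/9)) = 104/((√((42 + 18)² + 26244)/9)) = 104/((√(60² + 26244)/9)) = 104/((√(3600 + 26244)/9)) = 104/((√29844/9)) = 104/(((6*√829)/9)) = 104/((2*√829/3)) = 104*(3*√829/1658) = 156*√829/829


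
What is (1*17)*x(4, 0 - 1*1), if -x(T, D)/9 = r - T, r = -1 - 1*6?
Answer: 1683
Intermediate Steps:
r = -7 (r = -1 - 6 = -7)
x(T, D) = 63 + 9*T (x(T, D) = -9*(-7 - T) = 63 + 9*T)
(1*17)*x(4, 0 - 1*1) = (1*17)*(63 + 9*4) = 17*(63 + 36) = 17*99 = 1683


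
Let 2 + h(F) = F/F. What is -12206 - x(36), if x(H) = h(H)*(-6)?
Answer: -12212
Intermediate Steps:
h(F) = -1 (h(F) = -2 + F/F = -2 + 1 = -1)
x(H) = 6 (x(H) = -1*(-6) = 6)
-12206 - x(36) = -12206 - 1*6 = -12206 - 6 = -12212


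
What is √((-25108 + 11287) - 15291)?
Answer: 2*I*√7278 ≈ 170.62*I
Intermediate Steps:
√((-25108 + 11287) - 15291) = √(-13821 - 15291) = √(-29112) = 2*I*√7278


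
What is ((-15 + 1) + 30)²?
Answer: 256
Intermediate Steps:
((-15 + 1) + 30)² = (-14 + 30)² = 16² = 256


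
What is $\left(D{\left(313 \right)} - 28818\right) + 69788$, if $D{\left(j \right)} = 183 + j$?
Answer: $41466$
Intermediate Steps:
$\left(D{\left(313 \right)} - 28818\right) + 69788 = \left(\left(183 + 313\right) - 28818\right) + 69788 = \left(496 - 28818\right) + 69788 = -28322 + 69788 = 41466$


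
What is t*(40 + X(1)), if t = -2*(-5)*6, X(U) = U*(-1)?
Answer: 2340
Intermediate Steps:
X(U) = -U
t = 60 (t = 10*6 = 60)
t*(40 + X(1)) = 60*(40 - 1*1) = 60*(40 - 1) = 60*39 = 2340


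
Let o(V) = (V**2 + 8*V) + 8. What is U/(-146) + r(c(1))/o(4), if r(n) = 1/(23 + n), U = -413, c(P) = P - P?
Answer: 266045/94024 ≈ 2.8295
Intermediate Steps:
c(P) = 0
o(V) = 8 + V**2 + 8*V
U/(-146) + r(c(1))/o(4) = -413/(-146) + 1/((23 + 0)*(8 + 4**2 + 8*4)) = -413*(-1/146) + 1/(23*(8 + 16 + 32)) = 413/146 + (1/23)/56 = 413/146 + (1/23)*(1/56) = 413/146 + 1/1288 = 266045/94024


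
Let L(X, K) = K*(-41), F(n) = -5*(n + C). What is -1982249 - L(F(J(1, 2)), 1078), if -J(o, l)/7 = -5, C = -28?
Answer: -1938051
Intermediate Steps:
J(o, l) = 35 (J(o, l) = -7*(-5) = 35)
F(n) = 140 - 5*n (F(n) = -5*(n - 28) = -5*(-28 + n) = 140 - 5*n)
L(X, K) = -41*K
-1982249 - L(F(J(1, 2)), 1078) = -1982249 - (-41)*1078 = -1982249 - 1*(-44198) = -1982249 + 44198 = -1938051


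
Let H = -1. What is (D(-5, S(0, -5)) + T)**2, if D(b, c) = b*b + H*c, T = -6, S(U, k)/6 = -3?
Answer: 1369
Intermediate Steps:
S(U, k) = -18 (S(U, k) = 6*(-3) = -18)
D(b, c) = b**2 - c (D(b, c) = b*b - c = b**2 - c)
(D(-5, S(0, -5)) + T)**2 = (((-5)**2 - 1*(-18)) - 6)**2 = ((25 + 18) - 6)**2 = (43 - 6)**2 = 37**2 = 1369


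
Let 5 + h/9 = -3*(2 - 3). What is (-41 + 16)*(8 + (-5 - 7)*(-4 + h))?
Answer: -6800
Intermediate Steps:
h = -18 (h = -45 + 9*(-3*(2 - 3)) = -45 + 9*(-3*(-1)) = -45 + 9*3 = -45 + 27 = -18)
(-41 + 16)*(8 + (-5 - 7)*(-4 + h)) = (-41 + 16)*(8 + (-5 - 7)*(-4 - 18)) = -25*(8 - 12*(-22)) = -25*(8 + 264) = -25*272 = -6800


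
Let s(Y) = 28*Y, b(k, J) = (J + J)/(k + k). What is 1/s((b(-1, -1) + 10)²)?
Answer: 1/3388 ≈ 0.00029516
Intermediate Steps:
b(k, J) = J/k (b(k, J) = (2*J)/((2*k)) = (2*J)*(1/(2*k)) = J/k)
1/s((b(-1, -1) + 10)²) = 1/(28*(-1/(-1) + 10)²) = 1/(28*(-1*(-1) + 10)²) = 1/(28*(1 + 10)²) = 1/(28*11²) = 1/(28*121) = 1/3388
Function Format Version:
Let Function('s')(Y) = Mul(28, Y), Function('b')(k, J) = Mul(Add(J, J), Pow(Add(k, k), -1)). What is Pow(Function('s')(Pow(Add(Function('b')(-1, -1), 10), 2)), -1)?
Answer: Rational(1, 3388) ≈ 0.00029516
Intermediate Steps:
Function('b')(k, J) = Mul(J, Pow(k, -1)) (Function('b')(k, J) = Mul(Mul(2, J), Pow(Mul(2, k), -1)) = Mul(Mul(2, J), Mul(Rational(1, 2), Pow(k, -1))) = Mul(J, Pow(k, -1)))
Pow(Function('s')(Pow(Add(Function('b')(-1, -1), 10), 2)), -1) = Pow(Mul(28, Pow(Add(Mul(-1, Pow(-1, -1)), 10), 2)), -1) = Pow(Mul(28, Pow(Add(Mul(-1, -1), 10), 2)), -1) = Pow(Mul(28, Pow(Add(1, 10), 2)), -1) = Pow(Mul(28, Pow(11, 2)), -1) = Pow(Mul(28, 121), -1) = Pow(3388, -1) = Rational(1, 3388)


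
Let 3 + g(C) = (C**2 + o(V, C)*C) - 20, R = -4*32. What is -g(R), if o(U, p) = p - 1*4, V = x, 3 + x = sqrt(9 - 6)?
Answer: -33257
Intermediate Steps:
x = -3 + sqrt(3) (x = -3 + sqrt(9 - 6) = -3 + sqrt(3) ≈ -1.2680)
V = -3 + sqrt(3) ≈ -1.2680
R = -128
o(U, p) = -4 + p (o(U, p) = p - 4 = -4 + p)
g(C) = -23 + C**2 + C*(-4 + C) (g(C) = -3 + ((C**2 + (-4 + C)*C) - 20) = -3 + ((C**2 + C*(-4 + C)) - 20) = -3 + (-20 + C**2 + C*(-4 + C)) = -23 + C**2 + C*(-4 + C))
-g(R) = -(-23 + (-128)**2 - 128*(-4 - 128)) = -(-23 + 16384 - 128*(-132)) = -(-23 + 16384 + 16896) = -1*33257 = -33257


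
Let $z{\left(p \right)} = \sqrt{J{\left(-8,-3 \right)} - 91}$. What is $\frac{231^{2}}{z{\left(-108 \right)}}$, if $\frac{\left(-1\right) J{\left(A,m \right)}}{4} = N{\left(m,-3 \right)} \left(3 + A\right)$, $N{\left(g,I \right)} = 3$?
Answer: $- \frac{53361 i \sqrt{31}}{31} \approx - 9583.9 i$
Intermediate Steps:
$J{\left(A,m \right)} = -36 - 12 A$ ($J{\left(A,m \right)} = - 4 \cdot 3 \left(3 + A\right) = - 4 \left(9 + 3 A\right) = -36 - 12 A$)
$z{\left(p \right)} = i \sqrt{31}$ ($z{\left(p \right)} = \sqrt{\left(-36 - -96\right) - 91} = \sqrt{\left(-36 + 96\right) - 91} = \sqrt{60 - 91} = \sqrt{-31} = i \sqrt{31}$)
$\frac{231^{2}}{z{\left(-108 \right)}} = \frac{231^{2}}{i \sqrt{31}} = 53361 \left(- \frac{i \sqrt{31}}{31}\right) = - \frac{53361 i \sqrt{31}}{31}$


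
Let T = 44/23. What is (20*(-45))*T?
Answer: -39600/23 ≈ -1721.7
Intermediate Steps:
T = 44/23 (T = 44*(1/23) = 44/23 ≈ 1.9130)
(20*(-45))*T = (20*(-45))*(44/23) = -900*44/23 = -39600/23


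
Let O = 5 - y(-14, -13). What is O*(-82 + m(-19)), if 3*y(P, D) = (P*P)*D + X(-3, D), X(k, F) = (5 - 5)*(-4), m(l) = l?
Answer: -258863/3 ≈ -86288.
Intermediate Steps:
X(k, F) = 0 (X(k, F) = 0*(-4) = 0)
y(P, D) = D*P**2/3 (y(P, D) = ((P*P)*D + 0)/3 = (P**2*D + 0)/3 = (D*P**2 + 0)/3 = (D*P**2)/3 = D*P**2/3)
O = 2563/3 (O = 5 - (-13)*(-14)**2/3 = 5 - (-13)*196/3 = 5 - 1*(-2548/3) = 5 + 2548/3 = 2563/3 ≈ 854.33)
O*(-82 + m(-19)) = 2563*(-82 - 19)/3 = (2563/3)*(-101) = -258863/3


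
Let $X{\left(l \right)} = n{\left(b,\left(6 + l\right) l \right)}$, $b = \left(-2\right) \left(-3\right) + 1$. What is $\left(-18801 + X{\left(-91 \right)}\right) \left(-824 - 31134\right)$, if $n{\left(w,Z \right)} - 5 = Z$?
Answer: $353487438$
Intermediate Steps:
$b = 7$ ($b = 6 + 1 = 7$)
$n{\left(w,Z \right)} = 5 + Z$
$X{\left(l \right)} = 5 + l \left(6 + l\right)$ ($X{\left(l \right)} = 5 + \left(6 + l\right) l = 5 + l \left(6 + l\right)$)
$\left(-18801 + X{\left(-91 \right)}\right) \left(-824 - 31134\right) = \left(-18801 - \left(-5 + 91 \left(6 - 91\right)\right)\right) \left(-824 - 31134\right) = \left(-18801 + \left(5 - -7735\right)\right) \left(-31958\right) = \left(-18801 + \left(5 + 7735\right)\right) \left(-31958\right) = \left(-18801 + 7740\right) \left(-31958\right) = \left(-11061\right) \left(-31958\right) = 353487438$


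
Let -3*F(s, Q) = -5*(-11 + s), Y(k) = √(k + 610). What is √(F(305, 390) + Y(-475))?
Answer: √(490 + 3*√15) ≈ 22.397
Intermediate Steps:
Y(k) = √(610 + k)
F(s, Q) = -55/3 + 5*s/3 (F(s, Q) = -(-5)*(-11 + s)/3 = -(55 - 5*s)/3 = -55/3 + 5*s/3)
√(F(305, 390) + Y(-475)) = √((-55/3 + (5/3)*305) + √(610 - 475)) = √((-55/3 + 1525/3) + √135) = √(490 + 3*√15)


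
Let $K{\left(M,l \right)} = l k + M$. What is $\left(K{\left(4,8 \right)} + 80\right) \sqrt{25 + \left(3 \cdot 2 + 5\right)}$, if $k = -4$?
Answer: $312$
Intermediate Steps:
$K{\left(M,l \right)} = M - 4 l$ ($K{\left(M,l \right)} = l \left(-4\right) + M = - 4 l + M = M - 4 l$)
$\left(K{\left(4,8 \right)} + 80\right) \sqrt{25 + \left(3 \cdot 2 + 5\right)} = \left(\left(4 - 32\right) + 80\right) \sqrt{25 + \left(3 \cdot 2 + 5\right)} = \left(\left(4 - 32\right) + 80\right) \sqrt{25 + \left(6 + 5\right)} = \left(-28 + 80\right) \sqrt{25 + 11} = 52 \sqrt{36} = 52 \cdot 6 = 312$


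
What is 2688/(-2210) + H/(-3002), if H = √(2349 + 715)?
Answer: -1344/1105 - √766/1501 ≈ -1.2347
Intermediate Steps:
H = 2*√766 (H = √3064 = 2*√766 ≈ 55.353)
2688/(-2210) + H/(-3002) = 2688/(-2210) + (2*√766)/(-3002) = 2688*(-1/2210) + (2*√766)*(-1/3002) = -1344/1105 - √766/1501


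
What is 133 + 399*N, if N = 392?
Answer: 156541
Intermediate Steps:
133 + 399*N = 133 + 399*392 = 133 + 156408 = 156541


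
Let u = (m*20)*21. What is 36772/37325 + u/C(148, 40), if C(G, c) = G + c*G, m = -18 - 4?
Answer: -30437626/56622025 ≈ -0.53756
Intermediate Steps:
m = -22
C(G, c) = G + G*c
u = -9240 (u = -22*20*21 = -440*21 = -9240)
36772/37325 + u/C(148, 40) = 36772/37325 - 9240*1/(148*(1 + 40)) = 36772*(1/37325) - 9240/(148*41) = 36772/37325 - 9240/6068 = 36772/37325 - 9240*1/6068 = 36772/37325 - 2310/1517 = -30437626/56622025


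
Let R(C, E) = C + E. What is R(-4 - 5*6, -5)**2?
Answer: 1521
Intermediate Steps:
R(-4 - 5*6, -5)**2 = ((-4 - 5*6) - 5)**2 = ((-4 - 30) - 5)**2 = (-34 - 5)**2 = (-39)**2 = 1521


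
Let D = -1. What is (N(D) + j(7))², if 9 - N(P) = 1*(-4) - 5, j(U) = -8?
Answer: 100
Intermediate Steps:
N(P) = 18 (N(P) = 9 - (1*(-4) - 5) = 9 - (-4 - 5) = 9 - 1*(-9) = 9 + 9 = 18)
(N(D) + j(7))² = (18 - 8)² = 10² = 100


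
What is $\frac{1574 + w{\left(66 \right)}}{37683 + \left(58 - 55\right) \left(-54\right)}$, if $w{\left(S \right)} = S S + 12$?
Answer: $\frac{5942}{37521} \approx 0.15836$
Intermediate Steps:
$w{\left(S \right)} = 12 + S^{2}$ ($w{\left(S \right)} = S^{2} + 12 = 12 + S^{2}$)
$\frac{1574 + w{\left(66 \right)}}{37683 + \left(58 - 55\right) \left(-54\right)} = \frac{1574 + \left(12 + 66^{2}\right)}{37683 + \left(58 - 55\right) \left(-54\right)} = \frac{1574 + \left(12 + 4356\right)}{37683 + 3 \left(-54\right)} = \frac{1574 + 4368}{37683 - 162} = \frac{5942}{37521}$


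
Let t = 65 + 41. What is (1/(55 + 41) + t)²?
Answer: 103571329/9216 ≈ 11238.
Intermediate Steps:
t = 106
(1/(55 + 41) + t)² = (1/(55 + 41) + 106)² = (1/96 + 106)² = (10177/96)² = 103571329/9216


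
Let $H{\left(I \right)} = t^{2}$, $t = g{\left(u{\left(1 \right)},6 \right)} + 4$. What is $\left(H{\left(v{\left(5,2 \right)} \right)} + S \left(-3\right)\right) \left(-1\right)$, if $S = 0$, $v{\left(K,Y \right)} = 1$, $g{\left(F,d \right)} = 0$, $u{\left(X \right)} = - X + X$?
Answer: $-16$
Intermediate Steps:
$u{\left(X \right)} = 0$
$t = 4$ ($t = 0 + 4 = 4$)
$H{\left(I \right)} = 16$ ($H{\left(I \right)} = 4^{2} = 16$)
$\left(H{\left(v{\left(5,2 \right)} \right)} + S \left(-3\right)\right) \left(-1\right) = \left(16 + 0 \left(-3\right)\right) \left(-1\right) = \left(16 + 0\right) \left(-1\right) = 16 \left(-1\right) = -16$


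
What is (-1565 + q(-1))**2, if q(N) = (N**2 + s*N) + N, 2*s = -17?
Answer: 9690769/4 ≈ 2.4227e+6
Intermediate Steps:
s = -17/2 (s = (1/2)*(-17) = -17/2 ≈ -8.5000)
q(N) = N**2 - 15*N/2 (q(N) = (N**2 - 17*N/2) + N = N**2 - 15*N/2)
(-1565 + q(-1))**2 = (-1565 + (1/2)*(-1)*(-15 + 2*(-1)))**2 = (-1565 + (1/2)*(-1)*(-15 - 2))**2 = (-1565 + (1/2)*(-1)*(-17))**2 = (-1565 + 17/2)**2 = (-3113/2)**2 = 9690769/4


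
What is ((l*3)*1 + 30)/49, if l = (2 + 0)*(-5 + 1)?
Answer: 6/49 ≈ 0.12245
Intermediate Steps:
l = -8 (l = 2*(-4) = -8)
((l*3)*1 + 30)/49 = (-8*3*1 + 30)/49 = (-24*1 + 30)*(1/49) = (-24 + 30)*(1/49) = 6*(1/49) = 6/49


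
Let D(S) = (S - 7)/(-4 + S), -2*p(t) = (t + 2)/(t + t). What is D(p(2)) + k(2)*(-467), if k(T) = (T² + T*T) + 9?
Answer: -23812/3 ≈ -7937.3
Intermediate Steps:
p(t) = -(2 + t)/(4*t) (p(t) = -(t + 2)/(2*(t + t)) = -(2 + t)/(2*(2*t)) = -(2 + t)*1/(2*t)/2 = -(2 + t)/(4*t))
k(T) = 9 + 2*T² (k(T) = (T² + T²) + 9 = 2*T² + 9 = 9 + 2*T²)
D(S) = (-7 + S)/(-4 + S)
D(p(2)) + k(2)*(-467) = (-7 + (¼)*(-2 - 1*2)/2)/(-4 + (¼)*(-2 - 1*2)/2) + (9 + 2*2²)*(-467) = (-7 + (¼)*(½)*(-2 - 2))/(-4 + (¼)*(½)*(-2 - 2)) + (9 + 2*4)*(-467) = (-7 + (¼)*(½)*(-4))/(-4 + (¼)*(½)*(-4)) + (9 + 8)*(-467) = (-7 - ½)/(-4 - ½) + 17*(-467) = -15/2/(-9/2) - 7939 = -2/9*(-15/2) - 7939 = 5/3 - 7939 = -23812/3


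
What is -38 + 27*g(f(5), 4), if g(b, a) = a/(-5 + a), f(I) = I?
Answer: -146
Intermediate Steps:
-38 + 27*g(f(5), 4) = -38 + 27*(4/(-5 + 4)) = -38 + 27*(4/(-1)) = -38 + 27*(4*(-1)) = -38 + 27*(-4) = -38 - 108 = -146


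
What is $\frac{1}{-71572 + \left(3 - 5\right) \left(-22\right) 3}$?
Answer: $- \frac{1}{71440} \approx -1.3998 \cdot 10^{-5}$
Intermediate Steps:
$\frac{1}{-71572 + \left(3 - 5\right) \left(-22\right) 3} = \frac{1}{-71572 + \left(-2\right) \left(-22\right) 3} = \frac{1}{-71572 + 44 \cdot 3} = \frac{1}{-71572 + 132} = \frac{1}{-71440} = - \frac{1}{71440}$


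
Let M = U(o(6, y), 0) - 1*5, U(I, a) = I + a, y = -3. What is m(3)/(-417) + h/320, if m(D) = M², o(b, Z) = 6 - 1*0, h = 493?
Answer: 205261/133440 ≈ 1.5382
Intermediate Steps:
o(b, Z) = 6 (o(b, Z) = 6 + 0 = 6)
M = 1 (M = (6 + 0) - 1*5 = 6 - 5 = 1)
m(D) = 1 (m(D) = 1² = 1)
m(3)/(-417) + h/320 = 1/(-417) + 493/320 = 1*(-1/417) + 493*(1/320) = -1/417 + 493/320 = 205261/133440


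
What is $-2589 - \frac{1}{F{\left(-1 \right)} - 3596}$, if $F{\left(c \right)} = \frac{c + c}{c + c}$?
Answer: $- \frac{9307454}{3595} \approx -2589.0$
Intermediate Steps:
$F{\left(c \right)} = 1$ ($F{\left(c \right)} = \frac{2 c}{2 c} = 2 c \frac{1}{2 c} = 1$)
$-2589 - \frac{1}{F{\left(-1 \right)} - 3596} = -2589 - \frac{1}{1 - 3596} = -2589 - \frac{1}{-3595} = -2589 - - \frac{1}{3595} = -2589 + \frac{1}{3595} = - \frac{9307454}{3595}$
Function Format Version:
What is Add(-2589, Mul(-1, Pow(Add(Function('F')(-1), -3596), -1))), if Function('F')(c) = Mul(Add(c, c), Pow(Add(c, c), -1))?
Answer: Rational(-9307454, 3595) ≈ -2589.0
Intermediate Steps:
Function('F')(c) = 1 (Function('F')(c) = Mul(Mul(2, c), Pow(Mul(2, c), -1)) = Mul(Mul(2, c), Mul(Rational(1, 2), Pow(c, -1))) = 1)
Add(-2589, Mul(-1, Pow(Add(Function('F')(-1), -3596), -1))) = Add(-2589, Mul(-1, Pow(Add(1, -3596), -1))) = Add(-2589, Mul(-1, Pow(-3595, -1))) = Add(-2589, Mul(-1, Rational(-1, 3595))) = Add(-2589, Rational(1, 3595)) = Rational(-9307454, 3595)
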